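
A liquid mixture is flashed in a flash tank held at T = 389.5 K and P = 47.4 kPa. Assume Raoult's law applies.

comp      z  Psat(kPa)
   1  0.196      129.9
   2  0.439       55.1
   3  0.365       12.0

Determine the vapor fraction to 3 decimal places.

Raoult's law: Kᵢ = Pᵢˢᵃᵗ/P = Pᵢˢᵃᵗ/47.4.
  K_1 = 129.9/47.4 = 2.74051, K_2 = 55.1/47.4 = 1.16245, K_3 = 12.0/47.4 = 0.25316
Material balance + equilibrium reduce to Σ zᵢ(Kᵢ−1)/(1+ψ(Kᵢ−1)) = 0.
Check two-phase: ΣzᵢKᵢ = 1.140 > 1 and Σzᵢ/Kᵢ = 1.891 > 1, so g(0) = 0.140 > 0 and g(1) = -0.891 < 0.
Iterate (Newton) starting at ψ = 0.5:
  ψ = 0.500: g = -0.1867, g' = -0.698 → ψ = 0.233
  ψ = 0.233: g = -0.0184, g' = -0.610 → ψ = 0.202
  ψ = 0.202: g = 0.0001, g' = -0.618 → ψ = 0.203
Converged at ψ = 0.203.

ψ = 0.203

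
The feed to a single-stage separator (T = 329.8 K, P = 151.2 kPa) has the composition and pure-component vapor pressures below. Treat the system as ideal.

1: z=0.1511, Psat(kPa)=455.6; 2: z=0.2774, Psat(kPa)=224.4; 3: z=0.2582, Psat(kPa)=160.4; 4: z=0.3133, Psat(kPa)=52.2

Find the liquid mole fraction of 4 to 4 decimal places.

Raoult's law: Kᵢ = Pᵢˢᵃᵗ/P = Pᵢˢᵃᵗ/151.2.
  K_1 = 455.6/151.2 = 3.013228, K_2 = 224.4/151.2 = 1.484127, K_3 = 160.4/151.2 = 1.060847, K_4 = 52.2/151.2 = 0.345238
Let β = V/F and solve Σ zᵢ(Kᵢ−1)/(1+β(Kᵢ−1)) = 0.
g(0) = ΣzᵢKᵢ − 1 = 0.2491 and g(1) = 1 − Σzᵢ/Kᵢ = -0.3879, so a root lies in (0, 1).
Newton–Raphson from β = 0.5:
  β = 0.5000: g = -0.03001, g' = -0.4920 → β = 0.4390
  β = 0.4390: g = -0.00035, g' = -0.4822 → β = 0.4383
Converged at β = 0.4383.
Compositions from xᵢ = zᵢ/(1+β(Kᵢ−1)), yᵢ = Kᵢxᵢ:
  1: x = 0.0803, y = 0.2419
  2: x = 0.2288, y = 0.3396
  3: x = 0.2515, y = 0.2668
  4: x = 0.4394, y = 0.1517

x_4 = 0.4394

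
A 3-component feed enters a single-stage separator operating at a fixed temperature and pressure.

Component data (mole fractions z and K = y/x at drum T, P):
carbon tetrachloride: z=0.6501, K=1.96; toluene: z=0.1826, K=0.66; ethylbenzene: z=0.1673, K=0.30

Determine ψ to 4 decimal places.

ψ = 0.8024

Newton iteration, ψ⁰ = 0.5:
  ψ = 0.5000: g = 0.16672, g' = -0.4982 → ψ = 0.8346
  ψ = 0.8346: g = -0.02189, g' = -0.7001 → ψ = 0.8034
  ψ = 0.8034: g = -0.00066, g' = -0.6589 → ψ = 0.8024
Converged at ψ = 0.8024.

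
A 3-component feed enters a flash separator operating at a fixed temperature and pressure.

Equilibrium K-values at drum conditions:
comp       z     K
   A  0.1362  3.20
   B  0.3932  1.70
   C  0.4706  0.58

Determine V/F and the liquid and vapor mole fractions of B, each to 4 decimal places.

Material balance + equilibrium reduce to Σ zᵢ(Kᵢ−1)/(1+V/F(Kᵢ−1)) = 0.
Check two-phase: ΣzᵢKᵢ = 1.3772 > 1 and Σzᵢ/Kᵢ = 1.0852 > 1, so g(0) = 0.3772 > 0 and g(1) = -0.0852 < 0.
Newton iteration, V/F⁰ = 0.68:
  V/F = 0.6800: g = 0.02986, g' = -0.3569 → V/F = 0.7637
  V/F = 0.7637: g = 0.00019, g' = -0.3535 → V/F = 0.7642
Converged at V/F = 0.7642.
Compositions from xᵢ = zᵢ/(1+V/F(Kᵢ−1)), yᵢ = Kᵢxᵢ:
  A: x = 0.0508, y = 0.1626
  B: x = 0.2562, y = 0.4355
  C: x = 0.6930, y = 0.4020

V/F = 0.7642, x_B = 0.2562, y_B = 0.4355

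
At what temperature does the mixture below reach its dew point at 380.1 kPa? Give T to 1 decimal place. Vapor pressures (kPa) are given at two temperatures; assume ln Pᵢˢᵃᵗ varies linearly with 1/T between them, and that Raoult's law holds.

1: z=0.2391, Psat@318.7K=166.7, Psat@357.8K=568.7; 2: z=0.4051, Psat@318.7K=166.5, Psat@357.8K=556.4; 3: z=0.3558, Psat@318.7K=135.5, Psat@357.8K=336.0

T = 350.7 K

Dew-point temperature: Σzᵢ·P/Pᵢˢᵃᵗ(T) = 1. Interpolate ln Pᵢˢᵃᵗ = aᵢ + bᵢ/T.
  T = 318.7 K: ΣzᵢP/Pᵢˢᵃᵗ = 2.4681
  T = 357.8 K: ΣzᵢP/Pᵢˢᵃᵗ = 0.8390
  T = 338.2 K: ΣzᵢP/Pᵢˢᵃᵗ = 1.3928
  T = 348.0 K: ΣzᵢP/Pᵢˢᵃᵗ = 1.0726
  T = 352.9 K: ΣzᵢP/Pᵢˢᵃᵗ = 0.9469
  T = 350.4 K: ΣzᵢP/Pᵢˢᵃᵗ = 1.0086
Interpolating between 350.4 K and 352.9 K gives T ≈ 350.7 K.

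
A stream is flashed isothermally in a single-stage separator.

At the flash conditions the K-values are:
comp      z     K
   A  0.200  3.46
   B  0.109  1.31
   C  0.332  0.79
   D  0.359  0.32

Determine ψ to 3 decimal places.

ψ = 0.208

Material balance + equilibrium reduce to Σ zᵢ(Kᵢ−1)/(1+ψ(Kᵢ−1)) = 0.
Check two-phase: ΣzᵢKᵢ = 1.212 > 1 and Σzᵢ/Kᵢ = 1.683 > 1, so g(0) = 0.212 > 0 and g(1) = -0.683 < 0.
Newton iteration, ψ⁰ = 0.41:
  ψ = 0.410: g = -0.1399, g' = -0.645 → ψ = 0.193
  ψ = 0.193: g = 0.0117, g' = -0.801 → ψ = 0.208
Converged at ψ = 0.208.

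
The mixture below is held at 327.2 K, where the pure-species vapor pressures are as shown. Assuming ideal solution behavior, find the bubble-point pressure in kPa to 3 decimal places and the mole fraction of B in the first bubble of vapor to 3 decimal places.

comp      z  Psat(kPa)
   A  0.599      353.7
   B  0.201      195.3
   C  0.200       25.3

Pbub = 256.182 kPa, y_B = 0.153

At the bubble point ψ → 0, so ΣzᵢKᵢ = 1 with Kᵢ = Pᵢˢᵃᵗ/P ⇒ P = ΣzᵢPᵢˢᵃᵗ.
P = 0.599·353.7 + 0.201·195.3 + 0.200·25.3 = 256.182 kPa
yᵢ = zᵢPᵢˢᵃᵗ/P ⇒ y_B = 0.201·195.3/256.182 = 0.153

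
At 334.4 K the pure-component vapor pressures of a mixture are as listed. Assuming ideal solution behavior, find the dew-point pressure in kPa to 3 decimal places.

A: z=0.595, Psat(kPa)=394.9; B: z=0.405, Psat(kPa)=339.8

At the dew point ψ → 1, so Σzᵢ/Kᵢ = 1 with Kᵢ = Pᵢˢᵃᵗ/P ⇒ 1/P = Σzᵢ/Pᵢˢᵃᵗ.
1/P = 0.595/394.9 + 0.405/339.8 = 0.002699 ⇒ P = 370.564 kPa

Pdew = 370.564 kPa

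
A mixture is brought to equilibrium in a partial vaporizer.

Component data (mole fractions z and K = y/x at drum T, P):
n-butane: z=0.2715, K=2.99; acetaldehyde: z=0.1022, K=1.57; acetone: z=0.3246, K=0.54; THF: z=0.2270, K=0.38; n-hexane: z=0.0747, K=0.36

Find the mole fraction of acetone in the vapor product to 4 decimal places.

Material balance + equilibrium reduce to Σ zᵢ(Kᵢ−1)/(1+ψ(Kᵢ−1)) = 0.
g(0) = ΣzᵢKᵢ − 1 = 0.2607 and g(1) = 1 − Σzᵢ/Kᵢ = -0.5619, so a root lies in (0, 1).
Newton–Raphson from ψ = 0.58:
  ψ = 0.5800: g = -0.20486, g' = -0.6684 → ψ = 0.2735
  ψ = 0.2735: g = 0.00204, g' = -0.7371 → ψ = 0.2763
Converged at ψ = 0.2763.
Compositions from xᵢ = zᵢ/(1+ψ(Kᵢ−1)), yᵢ = Kᵢxᵢ:
  n-butane: x = 0.1752, y = 0.5238
  acetaldehyde: x = 0.0883, y = 0.1386
  acetone: x = 0.3719, y = 0.2008
  THF: x = 0.2739, y = 0.1041
  n-hexane: x = 0.0907, y = 0.0327

y_acetone = 0.2008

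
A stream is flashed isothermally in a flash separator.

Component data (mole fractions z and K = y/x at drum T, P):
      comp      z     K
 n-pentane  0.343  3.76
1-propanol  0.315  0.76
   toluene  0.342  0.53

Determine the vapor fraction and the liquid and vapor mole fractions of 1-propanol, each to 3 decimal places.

ψ = 0.685, x_1-propanol = 0.377, y_1-propanol = 0.286

Newton–Raphson from ψ = 0.53:
  ψ = 0.530: g = 0.0837, g' = -0.589 → ψ = 0.672
  ψ = 0.672: g = 0.0064, g' = -0.508 → ψ = 0.685
Converged at ψ = 0.685.
Compositions from xᵢ = zᵢ/(1+ψ(Kᵢ−1)), yᵢ = Kᵢxᵢ:
  n-pentane: x = 0.119, y = 0.446
  1-propanol: x = 0.377, y = 0.286
  toluene: x = 0.504, y = 0.267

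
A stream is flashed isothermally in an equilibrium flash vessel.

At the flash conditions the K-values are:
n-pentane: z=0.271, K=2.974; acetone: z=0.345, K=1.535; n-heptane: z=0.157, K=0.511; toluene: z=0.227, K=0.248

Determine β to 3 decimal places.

β = 0.554

Iterate (Newton) starting at β = 0.39:
  β = 0.390: g = 0.1186, g' = -0.719 → β = 0.555
  β = 0.555: g = -0.0007, g' = -0.748 → β = 0.554
Converged at β = 0.554.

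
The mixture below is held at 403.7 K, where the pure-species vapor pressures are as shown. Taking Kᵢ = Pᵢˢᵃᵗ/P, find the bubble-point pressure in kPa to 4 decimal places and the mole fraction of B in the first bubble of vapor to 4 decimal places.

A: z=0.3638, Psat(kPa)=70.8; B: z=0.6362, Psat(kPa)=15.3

Pbub = 35.4909 kPa, y_B = 0.2743

At the bubble point ψ → 0, so ΣzᵢKᵢ = 1 with Kᵢ = Pᵢˢᵃᵗ/P ⇒ P = ΣzᵢPᵢˢᵃᵗ.
P = 0.3638·70.8 + 0.6362·15.3 = 35.4909 kPa
yᵢ = zᵢPᵢˢᵃᵗ/P ⇒ y_B = 0.6362·15.3/35.4909 = 0.2743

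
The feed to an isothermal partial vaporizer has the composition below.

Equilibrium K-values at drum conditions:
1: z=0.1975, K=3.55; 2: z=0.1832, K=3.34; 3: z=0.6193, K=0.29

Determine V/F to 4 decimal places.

V/F = 0.2831

Material balance + equilibrium reduce to Σ zᵢ(Kᵢ−1)/(1+V/F(Kᵢ−1)) = 0.
g(0) = ΣzᵢKᵢ − 1 = 0.4926 and g(1) = 1 − Σzᵢ/Kᵢ = -1.2460, so a root lies in (0, 1).
Newton–Raphson from V/F = 0.46:
  V/F = 0.4600: g = -0.21474, g' = -1.1931 → V/F = 0.2800
  V/F = 0.2800: g = 0.00400, g' = -1.2896 → V/F = 0.2831
Converged at V/F = 0.2831.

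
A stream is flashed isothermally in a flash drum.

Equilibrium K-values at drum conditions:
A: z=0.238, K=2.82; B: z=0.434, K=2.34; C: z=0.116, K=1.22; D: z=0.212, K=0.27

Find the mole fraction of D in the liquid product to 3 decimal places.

x_D = 0.616

Rachford–Rice: g(V/F) = Σ zᵢ(Kᵢ−1)/(1+V/F(Kᵢ−1)) = 0.
Check two-phase: ΣzᵢKᵢ = 1.885 > 1 and Σzᵢ/Kᵢ = 1.150 > 1, so g(0) = 0.885 > 0 and g(1) = -0.150 < 0.
Newton iteration, V/F⁰ = 0.59:
  V/F = 0.590: g = 0.2844, g' = -0.779 → V/F = 0.955
  V/F = 0.955: g = -0.0765, g' = -1.490 → V/F = 0.904
  V/F = 0.904: g = -0.0065, g' = -1.251 → V/F = 0.898
Converged at V/F = 0.898.
Compositions from xᵢ = zᵢ/(1+V/F(Kᵢ−1)), yᵢ = Kᵢxᵢ:
  A: x = 0.090, y = 0.255
  B: x = 0.197, y = 0.461
  C: x = 0.097, y = 0.118
  D: x = 0.616, y = 0.166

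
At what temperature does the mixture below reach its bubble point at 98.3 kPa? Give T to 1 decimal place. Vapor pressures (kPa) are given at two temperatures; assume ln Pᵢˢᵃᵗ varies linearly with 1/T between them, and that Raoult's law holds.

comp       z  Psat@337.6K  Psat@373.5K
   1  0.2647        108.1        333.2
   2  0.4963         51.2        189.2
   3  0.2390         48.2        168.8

T = 348.7 K

Bubble-point temperature: ΣzᵢPᵢˢᵃᵗ(T) = P. Interpolate ln Pᵢˢᵃᵗ = aᵢ + bᵢ/T.
  T = 337.6 K: ΣzᵢPᵢˢᵃᵗ = 65.54 kPa
  T = 373.5 K: ΣzᵢPᵢˢᵃᵗ = 222.44 kPa
  T = 355.6 K: ΣzᵢPᵢˢᵃᵗ = 124.63 kPa
  T = 346.6 K: ΣzᵢPᵢˢᵃᵗ = 91.12 kPa
  T = 351.1 K: ΣzᵢPᵢˢᵃᵗ = 106.77 kPa
  T = 348.9 K: ΣzᵢPᵢˢᵃᵗ = 98.86 kPa
Interpolating between 346.6 K and 348.9 K gives T ≈ 348.7 K.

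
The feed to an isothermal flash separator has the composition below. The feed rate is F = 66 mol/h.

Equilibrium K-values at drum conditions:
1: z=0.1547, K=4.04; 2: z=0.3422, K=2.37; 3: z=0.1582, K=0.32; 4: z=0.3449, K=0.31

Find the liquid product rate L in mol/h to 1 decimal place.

L = 37.1 mol/h

Material balance + equilibrium reduce to Σ zᵢ(Kᵢ−1)/(1+ψ(Kᵢ−1)) = 0.
g(0) = ΣzᵢKᵢ − 1 = 0.5935 and g(1) = 1 − Σzᵢ/Kᵢ = -0.7896, so a root lies in (0, 1).
Iterate (Newton) starting at ψ = 0.5:
  ψ = 0.5000: g = -0.06147, g' = -1.0020 → ψ = 0.4387
  ψ = 0.4387: g = -0.00021, g' = -0.9994 → ψ = 0.4384
Converged at ψ = 0.4384.
Then V = ψ·F = 0.4384·66 = 28.9 mol/h and L = F − V = 37.1 mol/h.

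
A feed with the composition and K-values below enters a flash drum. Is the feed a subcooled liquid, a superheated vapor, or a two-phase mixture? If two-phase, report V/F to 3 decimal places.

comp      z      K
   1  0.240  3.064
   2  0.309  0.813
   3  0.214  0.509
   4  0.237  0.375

two-phase, V/F = 0.207

ΣzᵢKᵢ = 1.184; Σzᵢ/Kᵢ = 1.511.
Both exceed 1, so a two-phase solution exists.
Iterate (Newton) starting at ψ = 0.5:
  ψ = 0.500: g = -0.1747, g' = -0.547 → ψ = 0.181
  ψ = 0.181: g = 0.0186, g' = -0.734 → ψ = 0.206
  ψ = 0.206: g = 0.0004, g' = -0.701 → ψ = 0.207
Converged at ψ = 0.207.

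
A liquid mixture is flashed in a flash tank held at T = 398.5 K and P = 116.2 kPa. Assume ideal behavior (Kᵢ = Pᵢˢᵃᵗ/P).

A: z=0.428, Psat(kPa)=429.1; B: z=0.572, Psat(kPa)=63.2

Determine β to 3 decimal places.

β = 0.726

Raoult's law: Kᵢ = Pᵢˢᵃᵗ/P = Pᵢˢᵃᵗ/116.2.
  K_A = 429.1/116.2 = 3.69277, K_B = 63.2/116.2 = 0.54389
Rachford–Rice: g(β) = Σ zᵢ(Kᵢ−1)/(1+β(Kᵢ−1)) = 0.
g(0) = ΣzᵢKᵢ − 1 = 0.892 and g(1) = 1 − Σzᵢ/Kᵢ = -0.168, so a root lies in (0, 1).
Binary case is linear: z₁(K₁−1)(1+β(K₂−1)) + z₂(K₂−1)(1+β(K₁−1)) = 0
⇒ β = [z₁(K₁−1)+z₂(K₂−1)] / [−(K₁−1)(K₂−1)] = 0.8916/1.2282 = 0.726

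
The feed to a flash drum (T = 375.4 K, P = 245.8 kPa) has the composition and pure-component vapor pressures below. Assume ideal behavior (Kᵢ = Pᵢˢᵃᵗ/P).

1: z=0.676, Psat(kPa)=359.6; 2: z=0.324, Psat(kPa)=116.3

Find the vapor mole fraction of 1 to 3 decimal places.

Raoult's law: Kᵢ = Pᵢˢᵃᵗ/P = Pᵢˢᵃᵗ/245.8.
  K_1 = 359.6/245.8 = 1.46298, K_2 = 116.3/245.8 = 0.47315
Let ψ = V/F and solve Σ zᵢ(Kᵢ−1)/(1+ψ(Kᵢ−1)) = 0.
Feasibility: ΣzᵢKᵢ = 1.142, Σzᵢ/Kᵢ = 1.147 — both > 1, two phases present.
Binary case is linear: z₁(K₁−1)(1+ψ(K₂−1)) + z₂(K₂−1)(1+ψ(K₁−1)) = 0
⇒ ψ = [z₁(K₁−1)+z₂(K₂−1)] / [−(K₁−1)(K₂−1)] = 0.1423/0.2439 = 0.583
Compositions from xᵢ = zᵢ/(1+ψ(Kᵢ−1)), yᵢ = Kᵢxᵢ:
  1: x = 0.532, y = 0.779
  2: x = 0.468, y = 0.221

y_1 = 0.779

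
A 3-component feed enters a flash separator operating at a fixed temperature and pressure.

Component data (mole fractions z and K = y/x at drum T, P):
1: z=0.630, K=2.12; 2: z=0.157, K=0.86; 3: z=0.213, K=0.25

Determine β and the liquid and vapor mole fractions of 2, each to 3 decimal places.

Newton iteration, β⁰ = 0.5:
  β = 0.500: g = 0.1731, g' = -0.635 → β = 0.773
  β = 0.773: g = -0.0262, g' = -0.908 → β = 0.744
  β = 0.744: g = -0.0008, g' = -0.852 → β = 0.743
Converged at β = 0.743.
Compositions from xᵢ = zᵢ/(1+β(Kᵢ−1)), yᵢ = Kᵢxᵢ:
  1: x = 0.344, y = 0.729
  2: x = 0.175, y = 0.151
  3: x = 0.481, y = 0.120

β = 0.743, x_2 = 0.175, y_2 = 0.151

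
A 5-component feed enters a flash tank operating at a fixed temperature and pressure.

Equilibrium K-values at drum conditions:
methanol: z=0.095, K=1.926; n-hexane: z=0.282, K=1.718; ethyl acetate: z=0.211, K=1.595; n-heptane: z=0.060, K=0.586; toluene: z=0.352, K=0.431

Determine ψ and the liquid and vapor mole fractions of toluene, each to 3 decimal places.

Material balance + equilibrium reduce to Σ zᵢ(Kᵢ−1)/(1+ψ(Kᵢ−1)) = 0.
Feasibility: ΣzᵢKᵢ = 1.191, Σzᵢ/Kᵢ = 1.265 — both > 1, two phases present.
Iterate (Newton) starting at ψ = 0.66:
  ψ = 0.660: g = -0.0728, g' = -0.449 → ψ = 0.498
  ψ = 0.498: g = -0.0045, g' = -0.400 → ψ = 0.487
Converged at ψ = 0.487.
Compositions from xᵢ = zᵢ/(1+ψ(Kᵢ−1)), yᵢ = Kᵢxᵢ:
  methanol: x = 0.065, y = 0.126
  n-hexane: x = 0.209, y = 0.359
  ethyl acetate: x = 0.164, y = 0.261
  n-heptane: x = 0.075, y = 0.044
  toluene: x = 0.487, y = 0.210

ψ = 0.487, x_toluene = 0.487, y_toluene = 0.210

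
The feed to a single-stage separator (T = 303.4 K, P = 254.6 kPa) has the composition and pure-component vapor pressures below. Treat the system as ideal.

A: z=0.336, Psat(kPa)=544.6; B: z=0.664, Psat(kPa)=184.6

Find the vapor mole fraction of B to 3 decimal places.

Raoult's law: Kᵢ = Pᵢˢᵃᵗ/P = Pᵢˢᵃᵗ/254.6.
  K_A = 544.6/254.6 = 2.13904, K_B = 184.6/254.6 = 0.72506
Material balance + equilibrium reduce to Σ zᵢ(Kᵢ−1)/(1+ψ(Kᵢ−1)) = 0.
g(0) = ΣzᵢKᵢ − 1 = 0.200 and g(1) = 1 − Σzᵢ/Kᵢ = -0.073, so a root lies in (0, 1).
Binary case is linear: z₁(K₁−1)(1+ψ(K₂−1)) + z₂(K₂−1)(1+ψ(K₁−1)) = 0
⇒ ψ = [z₁(K₁−1)+z₂(K₂−1)] / [−(K₁−1)(K₂−1)] = 0.2002/0.3132 = 0.639
Compositions from xᵢ = zᵢ/(1+ψ(Kᵢ−1)), yᵢ = Kᵢxᵢ:
  A: x = 0.194, y = 0.416
  B: x = 0.806, y = 0.584

y_B = 0.584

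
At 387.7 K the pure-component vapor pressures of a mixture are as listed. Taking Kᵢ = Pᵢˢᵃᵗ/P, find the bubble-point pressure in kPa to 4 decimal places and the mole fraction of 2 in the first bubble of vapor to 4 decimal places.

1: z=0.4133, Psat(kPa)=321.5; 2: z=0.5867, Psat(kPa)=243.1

Pbub = 275.5027 kPa, y_2 = 0.5177

At the bubble point ψ → 0, so ΣzᵢKᵢ = 1 with Kᵢ = Pᵢˢᵃᵗ/P ⇒ P = ΣzᵢPᵢˢᵃᵗ.
P = 0.4133·321.5 + 0.5867·243.1 = 275.5027 kPa
yᵢ = zᵢPᵢˢᵃᵗ/P ⇒ y_2 = 0.5867·243.1/275.5027 = 0.5177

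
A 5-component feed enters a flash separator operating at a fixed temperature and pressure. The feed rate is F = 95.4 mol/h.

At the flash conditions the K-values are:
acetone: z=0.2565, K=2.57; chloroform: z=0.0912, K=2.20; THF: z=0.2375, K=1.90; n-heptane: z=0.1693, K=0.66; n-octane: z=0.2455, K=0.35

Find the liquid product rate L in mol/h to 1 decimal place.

Rachford–Rice: g(V/F) = Σ zᵢ(Kᵢ−1)/(1+V/F(Kᵢ−1)) = 0.
Feasibility: ΣzᵢKᵢ = 1.5088, Σzᵢ/Kᵢ = 1.2242 — both > 1, two phases present.
Newton iteration, V/F⁰ = 0.43:
  V/F = 0.4300: g = 0.17781, g' = -0.6091 → V/F = 0.7219
  V/F = 0.7219: g = 0.00003, g' = -0.6499 → V/F = 0.7220
Converged at V/F = 0.7220.
Then V = V/F·F = 0.7220·95.4 = 68.9 mol/h and L = F − V = 26.5 mol/h.

L = 26.5 mol/h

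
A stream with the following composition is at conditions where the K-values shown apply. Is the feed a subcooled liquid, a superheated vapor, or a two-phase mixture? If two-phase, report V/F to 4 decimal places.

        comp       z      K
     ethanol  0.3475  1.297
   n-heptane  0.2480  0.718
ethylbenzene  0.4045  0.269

ΣzᵢKᵢ = 0.7376; Σzᵢ/Kᵢ = 2.1170.
Since ΣzᵢKᵢ < 1 the mixture is below its bubble point — single liquid phase.

subcooled liquid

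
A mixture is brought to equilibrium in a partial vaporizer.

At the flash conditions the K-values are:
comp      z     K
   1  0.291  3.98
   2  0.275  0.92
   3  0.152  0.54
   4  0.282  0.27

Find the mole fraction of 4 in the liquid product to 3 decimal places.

Material balance + equilibrium reduce to Σ zᵢ(Kᵢ−1)/(1+V/F(Kᵢ−1)) = 0.
Check two-phase: ΣzᵢKᵢ = 1.569 > 1 and Σzᵢ/Kᵢ = 1.698 > 1, so g(0) = 0.569 > 0 and g(1) = -0.698 < 0.
Newton iteration, V/F⁰ = 0.57:
  V/F = 0.570: g = -0.1490, g' = -0.857 → V/F = 0.396
Converged at V/F = 0.396.
Compositions from xᵢ = zᵢ/(1+V/F(Kᵢ−1)), yᵢ = Kᵢxᵢ:
  1: x = 0.133, y = 0.531
  2: x = 0.284, y = 0.261
  3: x = 0.186, y = 0.100
  4: x = 0.397, y = 0.107

x_4 = 0.397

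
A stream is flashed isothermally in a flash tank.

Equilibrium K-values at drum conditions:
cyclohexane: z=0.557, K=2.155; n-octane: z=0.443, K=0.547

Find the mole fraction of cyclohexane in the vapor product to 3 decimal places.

y_cyclohexane = 0.607

Rachford–Rice: g(β) = Σ zᵢ(Kᵢ−1)/(1+β(Kᵢ−1)) = 0.
Feasibility: ΣzᵢKᵢ = 1.443, Σzᵢ/Kᵢ = 1.068 — both > 1, two phases present.
Binary case is linear: z₁(K₁−1)(1+β(K₂−1)) + z₂(K₂−1)(1+β(K₁−1)) = 0
⇒ β = [z₁(K₁−1)+z₂(K₂−1)] / [−(K₁−1)(K₂−1)] = 0.4427/0.5232 = 0.846
Compositions from xᵢ = zᵢ/(1+β(Kᵢ−1)), yᵢ = Kᵢxᵢ:
  cyclohexane: x = 0.282, y = 0.607
  n-octane: x = 0.718, y = 0.393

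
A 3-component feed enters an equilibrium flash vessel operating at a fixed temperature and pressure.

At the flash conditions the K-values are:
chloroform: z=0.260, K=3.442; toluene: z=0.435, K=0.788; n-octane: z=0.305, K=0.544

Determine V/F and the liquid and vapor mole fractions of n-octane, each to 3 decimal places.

Material balance + equilibrium reduce to Σ zᵢ(Kᵢ−1)/(1+V/F(Kᵢ−1)) = 0.
Feasibility: ΣzᵢKᵢ = 1.404, Σzᵢ/Kᵢ = 1.188 — both > 1, two phases present.
Newton–Raphson from V/F = 0.5:
  V/F = 0.500: g = 0.0026, g' = -0.445 → V/F = 0.506
Converged at V/F = 0.506.
Compositions from xᵢ = zᵢ/(1+V/F(Kᵢ−1)), yᵢ = Kᵢxᵢ:
  chloroform: x = 0.116, y = 0.400
  toluene: x = 0.487, y = 0.384
  n-octane: x = 0.396, y = 0.216

V/F = 0.506, x_n-octane = 0.396, y_n-octane = 0.216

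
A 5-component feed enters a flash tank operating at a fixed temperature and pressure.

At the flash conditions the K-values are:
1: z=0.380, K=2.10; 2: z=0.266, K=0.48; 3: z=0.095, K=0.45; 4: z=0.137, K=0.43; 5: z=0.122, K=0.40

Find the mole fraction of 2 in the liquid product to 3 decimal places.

Material balance + equilibrium reduce to Σ zᵢ(Kᵢ−1)/(1+V/F(Kᵢ−1)) = 0.
Feasibility: ΣzᵢKᵢ = 1.076, Σzᵢ/Kᵢ = 1.570 — both > 1, two phases present.
Newton–Raphson from V/F = 0.61:
  V/F = 0.610: g = -0.2662, g' = -0.598 → V/F = 0.165
  V/F = 0.165: g = -0.0223, g' = -0.559 → V/F = 0.125
Converged at V/F = 0.125.
Compositions from xᵢ = zᵢ/(1+V/F(Kᵢ−1)), yᵢ = Kᵢxᵢ:
  1: x = 0.334, y = 0.701
  2: x = 0.285, y = 0.137
  3: x = 0.102, y = 0.046
  4: x = 0.148, y = 0.063
  5: x = 0.132, y = 0.053

x_2 = 0.285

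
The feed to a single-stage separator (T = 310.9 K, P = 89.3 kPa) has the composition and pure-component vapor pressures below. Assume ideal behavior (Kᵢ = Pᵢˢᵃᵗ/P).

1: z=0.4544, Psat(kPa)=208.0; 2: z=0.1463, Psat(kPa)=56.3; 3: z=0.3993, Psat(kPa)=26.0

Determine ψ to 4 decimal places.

ψ = 0.3152

Raoult's law: Kᵢ = Pᵢˢᵃᵗ/P = Pᵢˢᵃᵗ/89.3.
  K_1 = 208.0/89.3 = 2.329227, K_2 = 56.3/89.3 = 0.630459, K_3 = 26.0/89.3 = 0.291153
Rachford–Rice: g(ψ) = Σ zᵢ(Kᵢ−1)/(1+ψ(Kᵢ−1)) = 0.
g(0) = ΣzᵢKᵢ − 1 = 0.2669 and g(1) = 1 − Σzᵢ/Kᵢ = -0.7986, so a root lies in (0, 1).
Newton–Raphson from ψ = 0.5:
  ψ = 0.5000: g = -0.14190, g' = -0.8012 → ψ = 0.3229
  ψ = 0.3229: g = -0.00582, g' = -0.7562 → ψ = 0.3152
Converged at ψ = 0.3152.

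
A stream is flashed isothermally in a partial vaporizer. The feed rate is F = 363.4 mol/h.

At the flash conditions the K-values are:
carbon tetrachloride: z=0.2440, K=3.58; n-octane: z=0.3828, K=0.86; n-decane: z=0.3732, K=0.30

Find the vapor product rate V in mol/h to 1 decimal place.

V = 95.2 mol/h

Let β = V/F and solve Σ zᵢ(Kᵢ−1)/(1+β(Kᵢ−1)) = 0.
g(0) = ΣzᵢKᵢ − 1 = 0.3147 and g(1) = 1 − Σzᵢ/Kᵢ = -0.7573, so a root lies in (0, 1).
Newton iteration, β⁰ = 0.4:
  β = 0.4000: g = -0.10980, g' = -0.7545 → β = 0.2545
  β = 0.2545: g = 0.00659, g' = -0.8707 → β = 0.2620
  β = 0.2620: g = 0.00004, g' = -0.8605 → β = 0.2621
Converged at β = 0.2621.
Then V = β·F = 0.2621·363.4 = 95.2 mol/h and L = F − V = 268.2 mol/h.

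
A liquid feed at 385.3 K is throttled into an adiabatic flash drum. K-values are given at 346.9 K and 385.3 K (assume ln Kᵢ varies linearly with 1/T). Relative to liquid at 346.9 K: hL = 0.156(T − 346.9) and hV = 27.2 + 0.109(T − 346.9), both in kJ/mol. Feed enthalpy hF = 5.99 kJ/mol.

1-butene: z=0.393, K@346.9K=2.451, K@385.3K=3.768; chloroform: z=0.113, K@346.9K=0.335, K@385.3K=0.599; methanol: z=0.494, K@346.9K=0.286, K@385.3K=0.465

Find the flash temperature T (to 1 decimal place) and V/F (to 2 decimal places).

Adiabatic flash: solve Rachford–Rice at each trial T, then check hF = ψ·hV(T) + (1−ψ)·hL(T).
  T = 346.9 K: K = (2.451, 0.335, 0.286), RR gives ψ = 0.139, H_out = 3.785 kJ/mol
  T = 385.3 K: K = (3.768, 0.599, 0.465), RR gives ψ = 0.548, H_out = 19.914 kJ/mol
  T = 366.1 K: K = (3.073, 0.455, 0.369), RR gives ψ = 0.346, H_out = 12.096 kJ/mol
  T = 356.5 K: K = (2.753, 0.392, 0.326), RR gives ψ = 0.248, H_out = 8.120 kJ/mol
  T = 351.7 K: K = (2.600, 0.363, 0.306), RR gives ψ = 0.195, H_out = 6.016 kJ/mol
  T = 349.3 K: K = (2.525, 0.349, 0.296), RR gives ψ = 0.168, H_out = 4.920 kJ/mol
Linear interpolation between T = 349.3 (H_out = 4.920) and T = 351.7 (H_out = 6.016) on hF = 5.99 gives T ≈ 351.6 K, at which ψ = 0.19.

T = 351.6 K, V/F = 0.19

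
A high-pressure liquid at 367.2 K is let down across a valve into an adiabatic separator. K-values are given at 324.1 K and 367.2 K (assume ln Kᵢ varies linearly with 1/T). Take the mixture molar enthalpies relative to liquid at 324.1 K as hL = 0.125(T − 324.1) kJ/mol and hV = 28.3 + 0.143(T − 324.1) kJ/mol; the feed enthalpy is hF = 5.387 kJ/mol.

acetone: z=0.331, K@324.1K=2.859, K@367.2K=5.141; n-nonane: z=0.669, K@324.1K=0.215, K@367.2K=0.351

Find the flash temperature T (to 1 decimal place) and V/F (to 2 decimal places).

Adiabatic flash: solve Rachford–Rice at each trial T, then check hF = ψ·hV(T) + (1−ψ)·hL(T).
  T = 324.1 K: K = (2.859, 0.215), RR gives ψ = 0.062, H_out = 1.749 kJ/mol
  T = 367.2 K: K = (5.141, 0.351), RR gives ψ = 0.348, H_out = 15.519 kJ/mol
  T = 345.6 K: K = (3.902, 0.279), RR gives ψ = 0.228, H_out = 9.240 kJ/mol
  T = 334.9 K: K = (3.359, 0.246), RR gives ψ = 0.155, H_out = 5.778 kJ/mol
  T = 329.5 K: K = (3.103, 0.230), RR gives ψ = 0.112, H_out = 3.853 kJ/mol
  T = 332.2 K: K = (3.230, 0.238), RR gives ψ = 0.134, H_out = 4.834 kJ/mol
  T = 333.5 K: K = (3.292, 0.242), RR gives ψ = 0.145, H_out = 5.293 kJ/mol
Linear interpolation between T = 333.5 (H_out = 5.293) and T = 334.9 (H_out = 5.778) on hF = 5.387 gives T ≈ 333.8 K, at which ψ = 0.15.

T = 333.8 K, V/F = 0.15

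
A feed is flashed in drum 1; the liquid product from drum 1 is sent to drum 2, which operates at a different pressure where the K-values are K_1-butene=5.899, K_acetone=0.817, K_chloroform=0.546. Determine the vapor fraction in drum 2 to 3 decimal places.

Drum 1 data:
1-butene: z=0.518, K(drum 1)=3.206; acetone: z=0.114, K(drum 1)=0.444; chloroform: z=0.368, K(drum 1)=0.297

Drum 1:
Let ψ₁ = V/F and solve Σ zᵢ(Kᵢ−1)/(1+ψ₁(Kᵢ−1)) = 0.
Feasibility: ΣzᵢKᵢ = 1.821, Σzᵢ/Kᵢ = 1.657 — both > 1, two phases present.
Newton iteration, ψ₁⁰ = 0.56:
  ψ₁ = 0.560: g = -0.0075, g' = -1.074 → ψ₁ = 0.553
Converged at ψ₁ = 0.553.
Drum-1 compositions:
  1-butene: x = 0.233, y = 0.748
  acetone: x = 0.165, y = 0.073
  chloroform: x = 0.602, y = 0.179
Drum-2 feed = drum-1 liquid: z₂ = (0.2333, 0.1646, 0.6020).
Drum 2:
Let ψ₂ = V/F and solve Σ zᵢ(Kᵢ−1)/(1+ψ₂(Kᵢ−1)) = 0.
Feasibility: ΣzᵢKᵢ = 1.840, Σzᵢ/Kᵢ = 1.344 — both > 1, two phases present.
Iterate (Newton) starting at ψ₂ = 0.7:
  ψ₂ = 0.700: g = -0.1771, g' = -0.559 → ψ₂ = 0.383
  ψ₂ = 0.383: g = 0.0339, g' = -0.864 → ψ₂ = 0.423
  ψ₂ = 0.423: g = 0.0015, g' = -0.791 → ψ₂ = 0.424
Converged at ψ₂ = 0.424.
  1-butene: x = 0.076, y = 0.447
  acetone: x = 0.178, y = 0.146
  chloroform: x = 0.746, y = 0.407

V/F (drum 2) = 0.424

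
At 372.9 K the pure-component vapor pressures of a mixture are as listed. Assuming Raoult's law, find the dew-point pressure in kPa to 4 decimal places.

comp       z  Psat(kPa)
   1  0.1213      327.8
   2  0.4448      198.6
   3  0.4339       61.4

Pdew = 103.3432 kPa

At the dew point ψ → 1, so Σzᵢ/Kᵢ = 1 with Kᵢ = Pᵢˢᵃᵗ/P ⇒ 1/P = Σzᵢ/Pᵢˢᵃᵗ.
1/P = 0.1213/327.8 + 0.4448/198.6 + 0.4339/61.4 = 0.0096765 ⇒ P = 103.3432 kPa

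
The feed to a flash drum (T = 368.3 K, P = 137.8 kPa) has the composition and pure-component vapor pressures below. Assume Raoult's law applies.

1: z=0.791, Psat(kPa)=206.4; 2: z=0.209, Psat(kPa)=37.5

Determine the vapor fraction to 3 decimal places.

ψ = 0.667

Raoult's law: Kᵢ = Pᵢˢᵃᵗ/P = Pᵢˢᵃᵗ/137.8.
  K_1 = 206.4/137.8 = 1.49782, K_2 = 37.5/137.8 = 0.27213
Material balance + equilibrium reduce to Σ zᵢ(Kᵢ−1)/(1+ψ(Kᵢ−1)) = 0.
Feasibility: ΣzᵢKᵢ = 1.242, Σzᵢ/Kᵢ = 1.296 — both > 1, two phases present.
Iterate (Newton) starting at ψ = 0.34:
  ψ = 0.340: g = 0.1346, g' = -0.339 → ψ = 0.737
  ψ = 0.737: g = -0.0402, g' = -0.621 → ψ = 0.672
  ψ = 0.672: g = -0.0029, g' = -0.535 → ψ = 0.667
Converged at ψ = 0.667.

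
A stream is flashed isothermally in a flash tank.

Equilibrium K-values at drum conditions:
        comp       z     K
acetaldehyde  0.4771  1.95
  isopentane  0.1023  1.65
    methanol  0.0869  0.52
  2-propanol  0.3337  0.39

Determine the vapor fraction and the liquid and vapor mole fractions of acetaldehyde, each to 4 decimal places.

ψ = 0.5188, x_acetaldehyde = 0.3196, y_acetaldehyde = 0.6232

Let ψ = V/F and solve Σ zᵢ(Kᵢ−1)/(1+ψ(Kᵢ−1)) = 0.
g(0) = ΣzᵢKᵢ − 1 = 0.2745 and g(1) = 1 − Σzᵢ/Kᵢ = -0.3294, so a root lies in (0, 1).
Newton iteration, ψ⁰ = 0.5:
  ψ = 0.5000: g = 0.00970, g' = -0.5143 → ψ = 0.5189
  ψ = 0.5189: g = -0.00004, g' = -0.5187 → ψ = 0.5188
Converged at ψ = 0.5188.
Compositions from xᵢ = zᵢ/(1+ψ(Kᵢ−1)), yᵢ = Kᵢxᵢ:
  acetaldehyde: x = 0.3196, y = 0.6232
  isopentane: x = 0.0765, y = 0.1262
  methanol: x = 0.1157, y = 0.0602
  2-propanol: x = 0.4882, y = 0.1904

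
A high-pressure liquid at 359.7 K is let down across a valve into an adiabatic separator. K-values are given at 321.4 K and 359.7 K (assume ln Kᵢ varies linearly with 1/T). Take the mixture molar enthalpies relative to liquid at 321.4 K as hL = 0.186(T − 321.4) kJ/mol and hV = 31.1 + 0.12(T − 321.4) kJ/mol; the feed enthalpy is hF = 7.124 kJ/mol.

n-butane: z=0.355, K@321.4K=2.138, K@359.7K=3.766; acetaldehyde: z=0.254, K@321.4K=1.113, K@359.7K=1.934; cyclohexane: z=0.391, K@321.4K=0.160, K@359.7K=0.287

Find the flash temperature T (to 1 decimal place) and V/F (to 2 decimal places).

Adiabatic flash: solve Rachford–Rice at each trial T, then check hF = ψ·hV(T) + (1−ψ)·hL(T).
  T = 321.4 K: K = (2.138, 1.113, 0.160), RR gives ψ = 0.146, H_out = 4.555 kJ/mol
  T = 359.7 K: K = (3.766, 1.934, 0.287), RR gives ψ = 0.631, H_out = 25.157 kJ/mol
  T = 340.5 K: K = (2.881, 1.489, 0.218), RR gives ψ = 0.441, H_out = 16.717 kJ/mol
  T = 330.9 K: K = (2.491, 1.292, 0.187), RR gives ψ = 0.316, H_out = 11.397 kJ/mol
  T = 326.1 K: K = (2.308, 1.199, 0.173), RR gives ψ = 0.238, H_out = 8.203 kJ/mol
  T = 323.8 K: K = (2.224, 1.157, 0.167), RR gives ψ = 0.195, H_out = 6.493 kJ/mol
Linear interpolation between T = 323.8 (H_out = 6.493) and T = 326.1 (H_out = 8.203) on hF = 7.124 gives T ≈ 324.6 K, at which ψ = 0.21.

T = 324.6 K, V/F = 0.21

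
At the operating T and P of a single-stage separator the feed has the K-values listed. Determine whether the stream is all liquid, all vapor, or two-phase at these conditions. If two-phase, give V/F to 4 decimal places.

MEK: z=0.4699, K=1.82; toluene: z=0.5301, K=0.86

ΣzᵢKᵢ = 1.3111; Σzᵢ/Kᵢ = 0.8746.
Since Σzᵢ/Kᵢ < 1 the mixture is above its dew point — single vapor phase.

all vapor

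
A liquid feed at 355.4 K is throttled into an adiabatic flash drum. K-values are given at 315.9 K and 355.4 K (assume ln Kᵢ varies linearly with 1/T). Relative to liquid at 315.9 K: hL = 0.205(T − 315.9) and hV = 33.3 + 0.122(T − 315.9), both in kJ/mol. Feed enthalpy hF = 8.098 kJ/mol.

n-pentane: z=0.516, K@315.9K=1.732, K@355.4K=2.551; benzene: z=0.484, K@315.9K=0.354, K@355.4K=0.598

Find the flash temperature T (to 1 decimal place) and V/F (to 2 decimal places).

T = 319.6 K, V/F = 0.22

Adiabatic flash: solve Rachford–Rice at each trial T, then check hF = ψ·hV(T) + (1−ψ)·hL(T).
  T = 315.9 K: K = (1.732, 0.354), RR gives ψ = 0.138, H_out = 4.581 kJ/mol
  T = 355.4 K: K = (2.551, 0.598), RR gives ψ = 0.972, H_out = 37.264 kJ/mol
  T = 335.6 K: K = (2.125, 0.467), RR gives ψ = 0.538, H_out = 21.068 kJ/mol
  T = 325.8 K: K = (1.925, 0.409), RR gives ψ = 0.349, H_out = 13.379 kJ/mol
  T = 320.9 K: K = (1.829, 0.381), RR gives ψ = 0.249, H_out = 9.230 kJ/mol
  T = 318.4 K: K = (1.780, 0.367), RR gives ψ = 0.195, H_out = 6.970 kJ/mol
  T = 319.6 K: K = (1.803, 0.374), RR gives ψ = 0.222, H_out = 8.069 kJ/mol
Linear interpolation between T = 319.6 (H_out = 8.069) and T = 320.9 (H_out = 9.230) on hF = 8.098 gives T ≈ 319.6 K, at which ψ = 0.22.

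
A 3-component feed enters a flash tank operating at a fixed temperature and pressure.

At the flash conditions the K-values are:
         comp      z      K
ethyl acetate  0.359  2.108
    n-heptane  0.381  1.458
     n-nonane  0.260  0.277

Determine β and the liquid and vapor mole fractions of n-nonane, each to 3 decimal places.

Let β = V/F and solve Σ zᵢ(Kᵢ−1)/(1+β(Kᵢ−1)) = 0.
Feasibility: ΣzᵢKᵢ = 1.384, Σzᵢ/Kᵢ = 1.370 — both > 1, two phases present.
Iterate (Newton) starting at β = 0.5:
  β = 0.500: g = 0.1035, g' = -0.569 → β = 0.682
  β = 0.682: g = -0.0113, g' = -0.718 → β = 0.666
Converged at β = 0.666.
Compositions from xᵢ = zᵢ/(1+β(Kᵢ−1)), yᵢ = Kᵢxᵢ:
  ethyl acetate: x = 0.207, y = 0.435
  n-heptane: x = 0.292, y = 0.426
  n-nonane: x = 0.501, y = 0.139

β = 0.666, x_n-nonane = 0.501, y_n-nonane = 0.139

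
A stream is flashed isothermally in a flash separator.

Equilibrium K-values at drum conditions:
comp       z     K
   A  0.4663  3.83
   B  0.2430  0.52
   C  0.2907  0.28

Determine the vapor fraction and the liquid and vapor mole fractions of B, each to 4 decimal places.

Newton iteration, ψ⁰ = 0.65:
  ψ = 0.6500: g = -0.09822, g' = -1.1139 → ψ = 0.5618
  ψ = 0.5618: g = -0.00167, g' = -1.0867 → ψ = 0.5603
Converged at ψ = 0.5603.
Compositions from xᵢ = zᵢ/(1+ψ(Kᵢ−1)), yᵢ = Kᵢxᵢ:
  A: x = 0.1803, y = 0.6907
  B: x = 0.3324, y = 0.1728
  C: x = 0.4873, y = 0.1364

ψ = 0.5603, x_B = 0.3324, y_B = 0.1728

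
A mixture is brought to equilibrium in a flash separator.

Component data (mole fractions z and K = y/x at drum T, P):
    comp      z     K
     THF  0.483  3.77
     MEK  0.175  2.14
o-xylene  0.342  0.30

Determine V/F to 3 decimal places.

Material balance + equilibrium reduce to Σ zᵢ(Kᵢ−1)/(1+V/F(Kᵢ−1)) = 0.
Check two-phase: ΣzᵢKᵢ = 2.298 > 1 and Σzᵢ/Kᵢ = 1.350 > 1, so g(0) = 1.298 > 0 and g(1) = -0.350 < 0.
Iterate (Newton) starting at V/F = 0.51:
  V/F = 0.510: g = 0.3084, g' = -1.133 → V/F = 0.782
  V/F = 0.782: g = -0.0011, g' = -1.252 → V/F = 0.781
Converged at V/F = 0.781.

V/F = 0.781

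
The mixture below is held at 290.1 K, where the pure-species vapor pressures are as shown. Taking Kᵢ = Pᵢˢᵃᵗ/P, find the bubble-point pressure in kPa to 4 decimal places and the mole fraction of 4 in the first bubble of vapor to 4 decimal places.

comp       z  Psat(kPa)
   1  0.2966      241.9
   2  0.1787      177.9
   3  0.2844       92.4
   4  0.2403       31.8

At the bubble point ψ → 0, so ΣzᵢKᵢ = 1 with Kᵢ = Pᵢˢᵃᵗ/P ⇒ P = ΣzᵢPᵢˢᵃᵗ.
P = 0.2966·241.9 + 0.1787·177.9 + 0.2844·92.4 + 0.2403·31.8 = 137.4584 kPa
yᵢ = zᵢPᵢˢᵃᵗ/P ⇒ y_4 = 0.2403·31.8/137.4584 = 0.0556

Pbub = 137.4584 kPa, y_4 = 0.0556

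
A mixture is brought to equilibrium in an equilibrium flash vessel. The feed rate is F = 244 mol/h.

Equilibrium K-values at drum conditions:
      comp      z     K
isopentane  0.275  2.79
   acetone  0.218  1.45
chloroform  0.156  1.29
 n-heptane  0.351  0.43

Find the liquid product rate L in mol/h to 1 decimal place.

Material balance + equilibrium reduce to Σ zᵢ(Kᵢ−1)/(1+β(Kᵢ−1)) = 0.
Feasibility: ΣzᵢKᵢ = 1.436, Σzᵢ/Kᵢ = 1.186 — both > 1, two phases present.
Iterate (Newton) starting at β = 0.37:
  β = 0.370: g = 0.1675, g' = -0.545 → β = 0.677
  β = 0.677: g = 0.0096, g' = -0.518 → β = 0.696
Converged at β = 0.696.
Then V = β·F = 0.6958·244 = 169.8 mol/h and L = F − V = 74.2 mol/h.

L = 74.2 mol/h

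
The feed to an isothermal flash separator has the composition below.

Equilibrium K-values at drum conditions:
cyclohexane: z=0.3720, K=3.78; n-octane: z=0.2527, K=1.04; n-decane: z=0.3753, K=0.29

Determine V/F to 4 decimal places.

Rachford–Rice: g(V/F) = Σ zᵢ(Kᵢ−1)/(1+V/F(Kᵢ−1)) = 0.
Check two-phase: ΣzᵢKᵢ = 1.7778 > 1 and Σzᵢ/Kᵢ = 1.6355 > 1, so g(0) = 0.7778 > 0 and g(1) = -0.6355 < 0.
Iterate (Newton) starting at V/F = 0.5:
  V/F = 0.5000: g = 0.02949, g' = -0.9585 → V/F = 0.5308
Converged at V/F = 0.5308.

V/F = 0.5308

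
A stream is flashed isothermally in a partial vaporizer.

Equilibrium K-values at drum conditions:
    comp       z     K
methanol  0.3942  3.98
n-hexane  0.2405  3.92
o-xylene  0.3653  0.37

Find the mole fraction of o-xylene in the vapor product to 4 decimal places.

Rachford–Rice: g(ψ) = Σ zᵢ(Kᵢ−1)/(1+ψ(Kᵢ−1)) = 0.
g(0) = ΣzᵢKᵢ − 1 = 1.6468 and g(1) = 1 − Σzᵢ/Kᵢ = -0.1477, so a root lies in (0, 1).
Newton–Raphson from ψ = 0.38:
  ψ = 0.3800: g = 0.58120, g' = -1.4812 → ψ = 0.7724
  ψ = 0.7724: g = 0.12326, g' = -1.0647 → ψ = 0.8881
  ψ = 0.8881: g = -0.00492, g' = -1.1694 → ψ = 0.8839
Converged at ψ = 0.8839.
Compositions from xᵢ = zᵢ/(1+ψ(Kᵢ−1)), yᵢ = Kᵢxᵢ:
  methanol: x = 0.1085, y = 0.4317
  n-hexane: x = 0.0672, y = 0.2633
  o-xylene: x = 0.8244, y = 0.3050

y_o-xylene = 0.3050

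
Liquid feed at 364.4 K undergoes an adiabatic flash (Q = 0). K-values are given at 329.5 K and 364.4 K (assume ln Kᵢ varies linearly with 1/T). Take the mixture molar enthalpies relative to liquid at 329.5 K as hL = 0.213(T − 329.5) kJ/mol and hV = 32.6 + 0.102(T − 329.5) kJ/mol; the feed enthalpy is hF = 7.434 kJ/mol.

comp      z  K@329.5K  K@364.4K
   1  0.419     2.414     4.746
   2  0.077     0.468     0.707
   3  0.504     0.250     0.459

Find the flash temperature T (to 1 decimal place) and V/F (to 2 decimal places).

T = 332.0 K, V/F = 0.21

Adiabatic flash: solve Rachford–Rice at each trial T, then check hF = ψ·hV(T) + (1−ψ)·hL(T).
  T = 329.5 K: K = (2.414, 0.468, 0.250), RR gives ψ = 0.169, H_out = 5.520 kJ/mol
  T = 364.4 K: K = (4.746, 0.707, 0.459), RR gives ψ = 0.660, H_out = 26.392 kJ/mol
  T = 346.9 K: K = (3.440, 0.581, 0.344), RR gives ψ = 0.429, H_out = 16.853 kJ/mol
  T = 338.2 K: K = (2.895, 0.523, 0.294), RR gives ψ = 0.312, H_out = 11.713 kJ/mol
  T = 333.9 K: K = (2.649, 0.495, 0.272), RR gives ψ = 0.246, H_out = 8.841 kJ/mol
  T = 331.7 K: K = (2.530, 0.482, 0.261), RR gives ψ = 0.209, H_out = 7.239 kJ/mol
Linear interpolation between T = 331.7 (H_out = 7.239) and T = 333.9 (H_out = 8.841) on hF = 7.434 gives T ≈ 332.0 K, at which ψ = 0.21.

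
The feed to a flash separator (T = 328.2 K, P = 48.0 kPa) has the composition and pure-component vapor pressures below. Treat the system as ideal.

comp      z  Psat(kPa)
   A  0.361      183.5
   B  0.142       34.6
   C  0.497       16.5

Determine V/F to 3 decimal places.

V/F = 0.392

Raoult's law: Kᵢ = Pᵢˢᵃᵗ/P = Pᵢˢᵃᵗ/48.0.
  K_A = 183.5/48.0 = 3.82292, K_B = 34.6/48.0 = 0.72083, K_C = 16.5/48.0 = 0.34375
Newton iteration, V/F⁰ = 0.48:
  V/F = 0.480: g = -0.0892, g' = -0.990 → V/F = 0.390
  V/F = 0.390: g = 0.0024, g' = -1.052 → V/F = 0.392
Converged at V/F = 0.392.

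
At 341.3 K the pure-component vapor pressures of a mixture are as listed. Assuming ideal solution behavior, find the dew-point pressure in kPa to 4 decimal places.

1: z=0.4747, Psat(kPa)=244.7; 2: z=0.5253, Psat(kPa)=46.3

Pdew = 75.2700 kPa

At the dew point ψ → 1, so Σzᵢ/Kᵢ = 1 with Kᵢ = Pᵢˢᵃᵗ/P ⇒ 1/P = Σzᵢ/Pᵢˢᵃᵗ.
1/P = 0.4747/244.7 + 0.5253/46.3 = 0.0132855 ⇒ P = 75.2700 kPa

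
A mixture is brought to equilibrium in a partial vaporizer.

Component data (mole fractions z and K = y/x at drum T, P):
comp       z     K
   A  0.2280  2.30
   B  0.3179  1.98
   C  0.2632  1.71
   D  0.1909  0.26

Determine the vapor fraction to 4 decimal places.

ψ = 0.8940

Let ψ = V/F and solve Σ zᵢ(Kᵢ−1)/(1+ψ(Kᵢ−1)) = 0.
Feasibility: ΣzᵢKᵢ = 1.6535, Σzᵢ/Kᵢ = 1.1478 — both > 1, two phases present.
Newton–Raphson from ψ = 0.38:
  ψ = 0.3800: g = 0.37603, g' = -0.6193 → ψ = 0.9871
  ψ = 0.9871: g = -0.12613, g' = -1.6379 → ψ = 0.9101
  ψ = 0.9101: g = -0.01872, g' = -1.1958 → ψ = 0.8945
  ψ = 0.8945: g = -0.00050, g' = -1.1333 → ψ = 0.8940
Converged at ψ = 0.8940.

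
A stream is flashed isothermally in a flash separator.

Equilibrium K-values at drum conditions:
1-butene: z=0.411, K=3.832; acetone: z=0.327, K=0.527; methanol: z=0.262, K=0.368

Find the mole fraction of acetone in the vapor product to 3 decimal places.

Let ψ = V/F and solve Σ zᵢ(Kᵢ−1)/(1+ψ(Kᵢ−1)) = 0.
Feasibility: ΣzᵢKᵢ = 1.844, Σzᵢ/Kᵢ = 1.440 — both > 1, two phases present.
Newton–Raphson from ψ = 0.5:
  ψ = 0.500: g = 0.0371, g' = -0.914 → ψ = 0.541
Converged at ψ = 0.541.
Compositions from xᵢ = zᵢ/(1+ψ(Kᵢ−1)), yᵢ = Kᵢxᵢ:
  1-butene: x = 0.162, y = 0.622
  acetone: x = 0.440, y = 0.232
  methanol: x = 0.398, y = 0.147

y_acetone = 0.232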